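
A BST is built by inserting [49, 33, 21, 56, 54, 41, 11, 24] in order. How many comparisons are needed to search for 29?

Search path for 29: 49 -> 33 -> 21 -> 24
Found: False
Comparisons: 4


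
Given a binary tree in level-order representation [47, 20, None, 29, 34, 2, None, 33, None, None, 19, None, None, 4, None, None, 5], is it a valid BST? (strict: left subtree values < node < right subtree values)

Level-order array: [47, 20, None, 29, 34, 2, None, 33, None, None, 19, None, None, 4, None, None, 5]
Validate using subtree bounds (lo, hi): at each node, require lo < value < hi,
then recurse left with hi=value and right with lo=value.
Preorder trace (stopping at first violation):
  at node 47 with bounds (-inf, +inf): OK
  at node 20 with bounds (-inf, 47): OK
  at node 29 with bounds (-inf, 20): VIOLATION
Node 29 violates its bound: not (-inf < 29 < 20).
Result: Not a valid BST


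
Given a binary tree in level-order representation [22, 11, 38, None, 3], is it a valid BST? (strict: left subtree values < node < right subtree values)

Level-order array: [22, 11, 38, None, 3]
Validate using subtree bounds (lo, hi): at each node, require lo < value < hi,
then recurse left with hi=value and right with lo=value.
Preorder trace (stopping at first violation):
  at node 22 with bounds (-inf, +inf): OK
  at node 11 with bounds (-inf, 22): OK
  at node 3 with bounds (11, 22): VIOLATION
Node 3 violates its bound: not (11 < 3 < 22).
Result: Not a valid BST


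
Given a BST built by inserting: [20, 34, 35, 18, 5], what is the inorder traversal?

Tree insertion order: [20, 34, 35, 18, 5]
Tree (level-order array): [20, 18, 34, 5, None, None, 35]
Inorder traversal: [5, 18, 20, 34, 35]


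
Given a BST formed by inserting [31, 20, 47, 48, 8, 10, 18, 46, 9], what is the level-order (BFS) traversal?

Tree insertion order: [31, 20, 47, 48, 8, 10, 18, 46, 9]
Tree (level-order array): [31, 20, 47, 8, None, 46, 48, None, 10, None, None, None, None, 9, 18]
BFS from the root, enqueuing left then right child of each popped node:
  queue [31] -> pop 31, enqueue [20, 47], visited so far: [31]
  queue [20, 47] -> pop 20, enqueue [8], visited so far: [31, 20]
  queue [47, 8] -> pop 47, enqueue [46, 48], visited so far: [31, 20, 47]
  queue [8, 46, 48] -> pop 8, enqueue [10], visited so far: [31, 20, 47, 8]
  queue [46, 48, 10] -> pop 46, enqueue [none], visited so far: [31, 20, 47, 8, 46]
  queue [48, 10] -> pop 48, enqueue [none], visited so far: [31, 20, 47, 8, 46, 48]
  queue [10] -> pop 10, enqueue [9, 18], visited so far: [31, 20, 47, 8, 46, 48, 10]
  queue [9, 18] -> pop 9, enqueue [none], visited so far: [31, 20, 47, 8, 46, 48, 10, 9]
  queue [18] -> pop 18, enqueue [none], visited so far: [31, 20, 47, 8, 46, 48, 10, 9, 18]
Result: [31, 20, 47, 8, 46, 48, 10, 9, 18]


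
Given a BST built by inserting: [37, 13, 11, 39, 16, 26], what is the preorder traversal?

Tree insertion order: [37, 13, 11, 39, 16, 26]
Tree (level-order array): [37, 13, 39, 11, 16, None, None, None, None, None, 26]
Preorder traversal: [37, 13, 11, 16, 26, 39]


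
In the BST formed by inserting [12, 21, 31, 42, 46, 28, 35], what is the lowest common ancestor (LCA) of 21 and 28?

Tree insertion order: [12, 21, 31, 42, 46, 28, 35]
Tree (level-order array): [12, None, 21, None, 31, 28, 42, None, None, 35, 46]
In a BST, the LCA of p=21, q=28 is the first node v on the
root-to-leaf path with p <= v <= q (go left if both < v, right if both > v).
Walk from root:
  at 12: both 21 and 28 > 12, go right
  at 21: 21 <= 21 <= 28, this is the LCA
LCA = 21


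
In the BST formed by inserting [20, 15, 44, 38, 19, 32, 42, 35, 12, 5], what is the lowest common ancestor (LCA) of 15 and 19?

Tree insertion order: [20, 15, 44, 38, 19, 32, 42, 35, 12, 5]
Tree (level-order array): [20, 15, 44, 12, 19, 38, None, 5, None, None, None, 32, 42, None, None, None, 35]
In a BST, the LCA of p=15, q=19 is the first node v on the
root-to-leaf path with p <= v <= q (go left if both < v, right if both > v).
Walk from root:
  at 20: both 15 and 19 < 20, go left
  at 15: 15 <= 15 <= 19, this is the LCA
LCA = 15


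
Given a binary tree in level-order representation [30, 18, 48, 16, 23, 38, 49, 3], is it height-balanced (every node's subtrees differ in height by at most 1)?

Tree (level-order array): [30, 18, 48, 16, 23, 38, 49, 3]
Definition: a tree is height-balanced if, at every node, |h(left) - h(right)| <= 1 (empty subtree has height -1).
Bottom-up per-node check:
  node 3: h_left=-1, h_right=-1, diff=0 [OK], height=0
  node 16: h_left=0, h_right=-1, diff=1 [OK], height=1
  node 23: h_left=-1, h_right=-1, diff=0 [OK], height=0
  node 18: h_left=1, h_right=0, diff=1 [OK], height=2
  node 38: h_left=-1, h_right=-1, diff=0 [OK], height=0
  node 49: h_left=-1, h_right=-1, diff=0 [OK], height=0
  node 48: h_left=0, h_right=0, diff=0 [OK], height=1
  node 30: h_left=2, h_right=1, diff=1 [OK], height=3
All nodes satisfy the balance condition.
Result: Balanced


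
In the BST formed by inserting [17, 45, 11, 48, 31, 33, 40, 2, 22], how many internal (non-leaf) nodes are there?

Tree built from: [17, 45, 11, 48, 31, 33, 40, 2, 22]
Tree (level-order array): [17, 11, 45, 2, None, 31, 48, None, None, 22, 33, None, None, None, None, None, 40]
Rule: An internal node has at least one child.
Per-node child counts:
  node 17: 2 child(ren)
  node 11: 1 child(ren)
  node 2: 0 child(ren)
  node 45: 2 child(ren)
  node 31: 2 child(ren)
  node 22: 0 child(ren)
  node 33: 1 child(ren)
  node 40: 0 child(ren)
  node 48: 0 child(ren)
Matching nodes: [17, 11, 45, 31, 33]
Count of internal (non-leaf) nodes: 5


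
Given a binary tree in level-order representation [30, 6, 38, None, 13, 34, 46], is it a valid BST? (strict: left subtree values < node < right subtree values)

Level-order array: [30, 6, 38, None, 13, 34, 46]
Validate using subtree bounds (lo, hi): at each node, require lo < value < hi,
then recurse left with hi=value and right with lo=value.
Preorder trace (stopping at first violation):
  at node 30 with bounds (-inf, +inf): OK
  at node 6 with bounds (-inf, 30): OK
  at node 13 with bounds (6, 30): OK
  at node 38 with bounds (30, +inf): OK
  at node 34 with bounds (30, 38): OK
  at node 46 with bounds (38, +inf): OK
No violation found at any node.
Result: Valid BST


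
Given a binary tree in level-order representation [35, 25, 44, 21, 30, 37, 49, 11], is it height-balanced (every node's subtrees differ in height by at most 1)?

Tree (level-order array): [35, 25, 44, 21, 30, 37, 49, 11]
Definition: a tree is height-balanced if, at every node, |h(left) - h(right)| <= 1 (empty subtree has height -1).
Bottom-up per-node check:
  node 11: h_left=-1, h_right=-1, diff=0 [OK], height=0
  node 21: h_left=0, h_right=-1, diff=1 [OK], height=1
  node 30: h_left=-1, h_right=-1, diff=0 [OK], height=0
  node 25: h_left=1, h_right=0, diff=1 [OK], height=2
  node 37: h_left=-1, h_right=-1, diff=0 [OK], height=0
  node 49: h_left=-1, h_right=-1, diff=0 [OK], height=0
  node 44: h_left=0, h_right=0, diff=0 [OK], height=1
  node 35: h_left=2, h_right=1, diff=1 [OK], height=3
All nodes satisfy the balance condition.
Result: Balanced


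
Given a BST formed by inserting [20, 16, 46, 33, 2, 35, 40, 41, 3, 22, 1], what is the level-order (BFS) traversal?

Tree insertion order: [20, 16, 46, 33, 2, 35, 40, 41, 3, 22, 1]
Tree (level-order array): [20, 16, 46, 2, None, 33, None, 1, 3, 22, 35, None, None, None, None, None, None, None, 40, None, 41]
BFS from the root, enqueuing left then right child of each popped node:
  queue [20] -> pop 20, enqueue [16, 46], visited so far: [20]
  queue [16, 46] -> pop 16, enqueue [2], visited so far: [20, 16]
  queue [46, 2] -> pop 46, enqueue [33], visited so far: [20, 16, 46]
  queue [2, 33] -> pop 2, enqueue [1, 3], visited so far: [20, 16, 46, 2]
  queue [33, 1, 3] -> pop 33, enqueue [22, 35], visited so far: [20, 16, 46, 2, 33]
  queue [1, 3, 22, 35] -> pop 1, enqueue [none], visited so far: [20, 16, 46, 2, 33, 1]
  queue [3, 22, 35] -> pop 3, enqueue [none], visited so far: [20, 16, 46, 2, 33, 1, 3]
  queue [22, 35] -> pop 22, enqueue [none], visited so far: [20, 16, 46, 2, 33, 1, 3, 22]
  queue [35] -> pop 35, enqueue [40], visited so far: [20, 16, 46, 2, 33, 1, 3, 22, 35]
  queue [40] -> pop 40, enqueue [41], visited so far: [20, 16, 46, 2, 33, 1, 3, 22, 35, 40]
  queue [41] -> pop 41, enqueue [none], visited so far: [20, 16, 46, 2, 33, 1, 3, 22, 35, 40, 41]
Result: [20, 16, 46, 2, 33, 1, 3, 22, 35, 40, 41]


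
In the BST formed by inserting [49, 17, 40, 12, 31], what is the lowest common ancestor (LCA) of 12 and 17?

Tree insertion order: [49, 17, 40, 12, 31]
Tree (level-order array): [49, 17, None, 12, 40, None, None, 31]
In a BST, the LCA of p=12, q=17 is the first node v on the
root-to-leaf path with p <= v <= q (go left if both < v, right if both > v).
Walk from root:
  at 49: both 12 and 17 < 49, go left
  at 17: 12 <= 17 <= 17, this is the LCA
LCA = 17


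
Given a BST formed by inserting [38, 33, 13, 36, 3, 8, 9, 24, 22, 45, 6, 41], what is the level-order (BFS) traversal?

Tree insertion order: [38, 33, 13, 36, 3, 8, 9, 24, 22, 45, 6, 41]
Tree (level-order array): [38, 33, 45, 13, 36, 41, None, 3, 24, None, None, None, None, None, 8, 22, None, 6, 9]
BFS from the root, enqueuing left then right child of each popped node:
  queue [38] -> pop 38, enqueue [33, 45], visited so far: [38]
  queue [33, 45] -> pop 33, enqueue [13, 36], visited so far: [38, 33]
  queue [45, 13, 36] -> pop 45, enqueue [41], visited so far: [38, 33, 45]
  queue [13, 36, 41] -> pop 13, enqueue [3, 24], visited so far: [38, 33, 45, 13]
  queue [36, 41, 3, 24] -> pop 36, enqueue [none], visited so far: [38, 33, 45, 13, 36]
  queue [41, 3, 24] -> pop 41, enqueue [none], visited so far: [38, 33, 45, 13, 36, 41]
  queue [3, 24] -> pop 3, enqueue [8], visited so far: [38, 33, 45, 13, 36, 41, 3]
  queue [24, 8] -> pop 24, enqueue [22], visited so far: [38, 33, 45, 13, 36, 41, 3, 24]
  queue [8, 22] -> pop 8, enqueue [6, 9], visited so far: [38, 33, 45, 13, 36, 41, 3, 24, 8]
  queue [22, 6, 9] -> pop 22, enqueue [none], visited so far: [38, 33, 45, 13, 36, 41, 3, 24, 8, 22]
  queue [6, 9] -> pop 6, enqueue [none], visited so far: [38, 33, 45, 13, 36, 41, 3, 24, 8, 22, 6]
  queue [9] -> pop 9, enqueue [none], visited so far: [38, 33, 45, 13, 36, 41, 3, 24, 8, 22, 6, 9]
Result: [38, 33, 45, 13, 36, 41, 3, 24, 8, 22, 6, 9]


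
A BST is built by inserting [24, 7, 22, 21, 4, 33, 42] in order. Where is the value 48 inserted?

Starting tree (level order): [24, 7, 33, 4, 22, None, 42, None, None, 21]
Insertion path: 24 -> 33 -> 42
Result: insert 48 as right child of 42
Final tree (level order): [24, 7, 33, 4, 22, None, 42, None, None, 21, None, None, 48]


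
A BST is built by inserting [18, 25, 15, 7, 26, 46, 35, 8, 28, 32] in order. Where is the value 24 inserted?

Starting tree (level order): [18, 15, 25, 7, None, None, 26, None, 8, None, 46, None, None, 35, None, 28, None, None, 32]
Insertion path: 18 -> 25
Result: insert 24 as left child of 25
Final tree (level order): [18, 15, 25, 7, None, 24, 26, None, 8, None, None, None, 46, None, None, 35, None, 28, None, None, 32]


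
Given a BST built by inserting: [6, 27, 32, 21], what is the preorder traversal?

Tree insertion order: [6, 27, 32, 21]
Tree (level-order array): [6, None, 27, 21, 32]
Preorder traversal: [6, 27, 21, 32]


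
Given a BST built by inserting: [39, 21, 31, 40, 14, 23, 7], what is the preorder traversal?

Tree insertion order: [39, 21, 31, 40, 14, 23, 7]
Tree (level-order array): [39, 21, 40, 14, 31, None, None, 7, None, 23]
Preorder traversal: [39, 21, 14, 7, 31, 23, 40]


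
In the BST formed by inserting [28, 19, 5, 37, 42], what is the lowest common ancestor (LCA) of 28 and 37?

Tree insertion order: [28, 19, 5, 37, 42]
Tree (level-order array): [28, 19, 37, 5, None, None, 42]
In a BST, the LCA of p=28, q=37 is the first node v on the
root-to-leaf path with p <= v <= q (go left if both < v, right if both > v).
Walk from root:
  at 28: 28 <= 28 <= 37, this is the LCA
LCA = 28


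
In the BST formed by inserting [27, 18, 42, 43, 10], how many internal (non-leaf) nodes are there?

Tree built from: [27, 18, 42, 43, 10]
Tree (level-order array): [27, 18, 42, 10, None, None, 43]
Rule: An internal node has at least one child.
Per-node child counts:
  node 27: 2 child(ren)
  node 18: 1 child(ren)
  node 10: 0 child(ren)
  node 42: 1 child(ren)
  node 43: 0 child(ren)
Matching nodes: [27, 18, 42]
Count of internal (non-leaf) nodes: 3


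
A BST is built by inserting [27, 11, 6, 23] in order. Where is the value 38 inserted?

Starting tree (level order): [27, 11, None, 6, 23]
Insertion path: 27
Result: insert 38 as right child of 27
Final tree (level order): [27, 11, 38, 6, 23]


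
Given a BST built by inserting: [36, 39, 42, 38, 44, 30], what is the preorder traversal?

Tree insertion order: [36, 39, 42, 38, 44, 30]
Tree (level-order array): [36, 30, 39, None, None, 38, 42, None, None, None, 44]
Preorder traversal: [36, 30, 39, 38, 42, 44]


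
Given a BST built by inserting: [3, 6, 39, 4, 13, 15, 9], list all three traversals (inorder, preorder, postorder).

Tree insertion order: [3, 6, 39, 4, 13, 15, 9]
Tree (level-order array): [3, None, 6, 4, 39, None, None, 13, None, 9, 15]
Inorder (L, root, R): [3, 4, 6, 9, 13, 15, 39]
Preorder (root, L, R): [3, 6, 4, 39, 13, 9, 15]
Postorder (L, R, root): [4, 9, 15, 13, 39, 6, 3]


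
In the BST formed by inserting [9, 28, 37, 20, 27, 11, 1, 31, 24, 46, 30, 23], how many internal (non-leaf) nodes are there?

Tree built from: [9, 28, 37, 20, 27, 11, 1, 31, 24, 46, 30, 23]
Tree (level-order array): [9, 1, 28, None, None, 20, 37, 11, 27, 31, 46, None, None, 24, None, 30, None, None, None, 23]
Rule: An internal node has at least one child.
Per-node child counts:
  node 9: 2 child(ren)
  node 1: 0 child(ren)
  node 28: 2 child(ren)
  node 20: 2 child(ren)
  node 11: 0 child(ren)
  node 27: 1 child(ren)
  node 24: 1 child(ren)
  node 23: 0 child(ren)
  node 37: 2 child(ren)
  node 31: 1 child(ren)
  node 30: 0 child(ren)
  node 46: 0 child(ren)
Matching nodes: [9, 28, 20, 27, 24, 37, 31]
Count of internal (non-leaf) nodes: 7


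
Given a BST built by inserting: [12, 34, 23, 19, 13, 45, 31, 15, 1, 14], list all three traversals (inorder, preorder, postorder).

Tree insertion order: [12, 34, 23, 19, 13, 45, 31, 15, 1, 14]
Tree (level-order array): [12, 1, 34, None, None, 23, 45, 19, 31, None, None, 13, None, None, None, None, 15, 14]
Inorder (L, root, R): [1, 12, 13, 14, 15, 19, 23, 31, 34, 45]
Preorder (root, L, R): [12, 1, 34, 23, 19, 13, 15, 14, 31, 45]
Postorder (L, R, root): [1, 14, 15, 13, 19, 31, 23, 45, 34, 12]


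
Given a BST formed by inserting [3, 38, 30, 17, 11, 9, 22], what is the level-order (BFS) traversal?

Tree insertion order: [3, 38, 30, 17, 11, 9, 22]
Tree (level-order array): [3, None, 38, 30, None, 17, None, 11, 22, 9]
BFS from the root, enqueuing left then right child of each popped node:
  queue [3] -> pop 3, enqueue [38], visited so far: [3]
  queue [38] -> pop 38, enqueue [30], visited so far: [3, 38]
  queue [30] -> pop 30, enqueue [17], visited so far: [3, 38, 30]
  queue [17] -> pop 17, enqueue [11, 22], visited so far: [3, 38, 30, 17]
  queue [11, 22] -> pop 11, enqueue [9], visited so far: [3, 38, 30, 17, 11]
  queue [22, 9] -> pop 22, enqueue [none], visited so far: [3, 38, 30, 17, 11, 22]
  queue [9] -> pop 9, enqueue [none], visited so far: [3, 38, 30, 17, 11, 22, 9]
Result: [3, 38, 30, 17, 11, 22, 9]


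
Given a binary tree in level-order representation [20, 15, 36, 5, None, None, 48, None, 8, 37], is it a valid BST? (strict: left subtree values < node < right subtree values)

Level-order array: [20, 15, 36, 5, None, None, 48, None, 8, 37]
Validate using subtree bounds (lo, hi): at each node, require lo < value < hi,
then recurse left with hi=value and right with lo=value.
Preorder trace (stopping at first violation):
  at node 20 with bounds (-inf, +inf): OK
  at node 15 with bounds (-inf, 20): OK
  at node 5 with bounds (-inf, 15): OK
  at node 8 with bounds (5, 15): OK
  at node 36 with bounds (20, +inf): OK
  at node 48 with bounds (36, +inf): OK
  at node 37 with bounds (36, 48): OK
No violation found at any node.
Result: Valid BST


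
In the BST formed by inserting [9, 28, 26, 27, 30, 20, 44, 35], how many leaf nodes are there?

Tree built from: [9, 28, 26, 27, 30, 20, 44, 35]
Tree (level-order array): [9, None, 28, 26, 30, 20, 27, None, 44, None, None, None, None, 35]
Rule: A leaf has 0 children.
Per-node child counts:
  node 9: 1 child(ren)
  node 28: 2 child(ren)
  node 26: 2 child(ren)
  node 20: 0 child(ren)
  node 27: 0 child(ren)
  node 30: 1 child(ren)
  node 44: 1 child(ren)
  node 35: 0 child(ren)
Matching nodes: [20, 27, 35]
Count of leaf nodes: 3


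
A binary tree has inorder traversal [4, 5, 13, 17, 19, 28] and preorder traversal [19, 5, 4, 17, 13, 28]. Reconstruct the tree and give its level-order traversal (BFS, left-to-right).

Inorder:  [4, 5, 13, 17, 19, 28]
Preorder: [19, 5, 4, 17, 13, 28]
Algorithm: preorder visits root first, so consume preorder in order;
for each root, split the current inorder slice at that value into
left-subtree inorder and right-subtree inorder, then recurse.
Recursive splits:
  root=19; inorder splits into left=[4, 5, 13, 17], right=[28]
  root=5; inorder splits into left=[4], right=[13, 17]
  root=4; inorder splits into left=[], right=[]
  root=17; inorder splits into left=[13], right=[]
  root=13; inorder splits into left=[], right=[]
  root=28; inorder splits into left=[], right=[]
Reconstructed level-order: [19, 5, 28, 4, 17, 13]


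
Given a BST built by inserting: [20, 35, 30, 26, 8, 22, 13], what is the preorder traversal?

Tree insertion order: [20, 35, 30, 26, 8, 22, 13]
Tree (level-order array): [20, 8, 35, None, 13, 30, None, None, None, 26, None, 22]
Preorder traversal: [20, 8, 13, 35, 30, 26, 22]


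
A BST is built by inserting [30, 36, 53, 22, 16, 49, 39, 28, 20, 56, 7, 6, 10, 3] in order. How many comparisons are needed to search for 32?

Search path for 32: 30 -> 36
Found: False
Comparisons: 2


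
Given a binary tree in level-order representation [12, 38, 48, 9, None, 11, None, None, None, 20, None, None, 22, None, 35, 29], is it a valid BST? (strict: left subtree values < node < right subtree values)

Level-order array: [12, 38, 48, 9, None, 11, None, None, None, 20, None, None, 22, None, 35, 29]
Validate using subtree bounds (lo, hi): at each node, require lo < value < hi,
then recurse left with hi=value and right with lo=value.
Preorder trace (stopping at first violation):
  at node 12 with bounds (-inf, +inf): OK
  at node 38 with bounds (-inf, 12): VIOLATION
Node 38 violates its bound: not (-inf < 38 < 12).
Result: Not a valid BST


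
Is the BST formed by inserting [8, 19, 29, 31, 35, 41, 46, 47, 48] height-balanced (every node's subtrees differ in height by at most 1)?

Tree (level-order array): [8, None, 19, None, 29, None, 31, None, 35, None, 41, None, 46, None, 47, None, 48]
Definition: a tree is height-balanced if, at every node, |h(left) - h(right)| <= 1 (empty subtree has height -1).
Bottom-up per-node check:
  node 48: h_left=-1, h_right=-1, diff=0 [OK], height=0
  node 47: h_left=-1, h_right=0, diff=1 [OK], height=1
  node 46: h_left=-1, h_right=1, diff=2 [FAIL (|-1-1|=2 > 1)], height=2
  node 41: h_left=-1, h_right=2, diff=3 [FAIL (|-1-2|=3 > 1)], height=3
  node 35: h_left=-1, h_right=3, diff=4 [FAIL (|-1-3|=4 > 1)], height=4
  node 31: h_left=-1, h_right=4, diff=5 [FAIL (|-1-4|=5 > 1)], height=5
  node 29: h_left=-1, h_right=5, diff=6 [FAIL (|-1-5|=6 > 1)], height=6
  node 19: h_left=-1, h_right=6, diff=7 [FAIL (|-1-6|=7 > 1)], height=7
  node 8: h_left=-1, h_right=7, diff=8 [FAIL (|-1-7|=8 > 1)], height=8
Node 46 violates the condition: |-1 - 1| = 2 > 1.
Result: Not balanced


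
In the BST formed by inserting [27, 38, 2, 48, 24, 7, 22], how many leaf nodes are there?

Tree built from: [27, 38, 2, 48, 24, 7, 22]
Tree (level-order array): [27, 2, 38, None, 24, None, 48, 7, None, None, None, None, 22]
Rule: A leaf has 0 children.
Per-node child counts:
  node 27: 2 child(ren)
  node 2: 1 child(ren)
  node 24: 1 child(ren)
  node 7: 1 child(ren)
  node 22: 0 child(ren)
  node 38: 1 child(ren)
  node 48: 0 child(ren)
Matching nodes: [22, 48]
Count of leaf nodes: 2


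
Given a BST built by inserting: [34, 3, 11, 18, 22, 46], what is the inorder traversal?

Tree insertion order: [34, 3, 11, 18, 22, 46]
Tree (level-order array): [34, 3, 46, None, 11, None, None, None, 18, None, 22]
Inorder traversal: [3, 11, 18, 22, 34, 46]


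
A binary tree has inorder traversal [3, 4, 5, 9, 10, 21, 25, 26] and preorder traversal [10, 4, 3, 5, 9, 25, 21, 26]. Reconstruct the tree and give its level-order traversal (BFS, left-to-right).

Inorder:  [3, 4, 5, 9, 10, 21, 25, 26]
Preorder: [10, 4, 3, 5, 9, 25, 21, 26]
Algorithm: preorder visits root first, so consume preorder in order;
for each root, split the current inorder slice at that value into
left-subtree inorder and right-subtree inorder, then recurse.
Recursive splits:
  root=10; inorder splits into left=[3, 4, 5, 9], right=[21, 25, 26]
  root=4; inorder splits into left=[3], right=[5, 9]
  root=3; inorder splits into left=[], right=[]
  root=5; inorder splits into left=[], right=[9]
  root=9; inorder splits into left=[], right=[]
  root=25; inorder splits into left=[21], right=[26]
  root=21; inorder splits into left=[], right=[]
  root=26; inorder splits into left=[], right=[]
Reconstructed level-order: [10, 4, 25, 3, 5, 21, 26, 9]


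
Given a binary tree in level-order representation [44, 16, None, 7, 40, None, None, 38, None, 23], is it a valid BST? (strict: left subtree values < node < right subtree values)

Level-order array: [44, 16, None, 7, 40, None, None, 38, None, 23]
Validate using subtree bounds (lo, hi): at each node, require lo < value < hi,
then recurse left with hi=value and right with lo=value.
Preorder trace (stopping at first violation):
  at node 44 with bounds (-inf, +inf): OK
  at node 16 with bounds (-inf, 44): OK
  at node 7 with bounds (-inf, 16): OK
  at node 40 with bounds (16, 44): OK
  at node 38 with bounds (16, 40): OK
  at node 23 with bounds (16, 38): OK
No violation found at any node.
Result: Valid BST


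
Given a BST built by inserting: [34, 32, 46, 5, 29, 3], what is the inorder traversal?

Tree insertion order: [34, 32, 46, 5, 29, 3]
Tree (level-order array): [34, 32, 46, 5, None, None, None, 3, 29]
Inorder traversal: [3, 5, 29, 32, 34, 46]


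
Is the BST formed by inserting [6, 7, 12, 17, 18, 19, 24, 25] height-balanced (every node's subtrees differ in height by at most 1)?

Tree (level-order array): [6, None, 7, None, 12, None, 17, None, 18, None, 19, None, 24, None, 25]
Definition: a tree is height-balanced if, at every node, |h(left) - h(right)| <= 1 (empty subtree has height -1).
Bottom-up per-node check:
  node 25: h_left=-1, h_right=-1, diff=0 [OK], height=0
  node 24: h_left=-1, h_right=0, diff=1 [OK], height=1
  node 19: h_left=-1, h_right=1, diff=2 [FAIL (|-1-1|=2 > 1)], height=2
  node 18: h_left=-1, h_right=2, diff=3 [FAIL (|-1-2|=3 > 1)], height=3
  node 17: h_left=-1, h_right=3, diff=4 [FAIL (|-1-3|=4 > 1)], height=4
  node 12: h_left=-1, h_right=4, diff=5 [FAIL (|-1-4|=5 > 1)], height=5
  node 7: h_left=-1, h_right=5, diff=6 [FAIL (|-1-5|=6 > 1)], height=6
  node 6: h_left=-1, h_right=6, diff=7 [FAIL (|-1-6|=7 > 1)], height=7
Node 19 violates the condition: |-1 - 1| = 2 > 1.
Result: Not balanced


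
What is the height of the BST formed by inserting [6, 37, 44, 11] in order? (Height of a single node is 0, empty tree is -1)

Insertion order: [6, 37, 44, 11]
Tree (level-order array): [6, None, 37, 11, 44]
Compute height bottom-up (empty subtree = -1):
  height(11) = 1 + max(-1, -1) = 0
  height(44) = 1 + max(-1, -1) = 0
  height(37) = 1 + max(0, 0) = 1
  height(6) = 1 + max(-1, 1) = 2
Height = 2


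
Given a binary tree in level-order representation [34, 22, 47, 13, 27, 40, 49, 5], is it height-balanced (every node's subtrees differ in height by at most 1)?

Tree (level-order array): [34, 22, 47, 13, 27, 40, 49, 5]
Definition: a tree is height-balanced if, at every node, |h(left) - h(right)| <= 1 (empty subtree has height -1).
Bottom-up per-node check:
  node 5: h_left=-1, h_right=-1, diff=0 [OK], height=0
  node 13: h_left=0, h_right=-1, diff=1 [OK], height=1
  node 27: h_left=-1, h_right=-1, diff=0 [OK], height=0
  node 22: h_left=1, h_right=0, diff=1 [OK], height=2
  node 40: h_left=-1, h_right=-1, diff=0 [OK], height=0
  node 49: h_left=-1, h_right=-1, diff=0 [OK], height=0
  node 47: h_left=0, h_right=0, diff=0 [OK], height=1
  node 34: h_left=2, h_right=1, diff=1 [OK], height=3
All nodes satisfy the balance condition.
Result: Balanced


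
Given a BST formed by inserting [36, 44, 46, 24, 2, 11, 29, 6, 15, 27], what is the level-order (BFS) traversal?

Tree insertion order: [36, 44, 46, 24, 2, 11, 29, 6, 15, 27]
Tree (level-order array): [36, 24, 44, 2, 29, None, 46, None, 11, 27, None, None, None, 6, 15]
BFS from the root, enqueuing left then right child of each popped node:
  queue [36] -> pop 36, enqueue [24, 44], visited so far: [36]
  queue [24, 44] -> pop 24, enqueue [2, 29], visited so far: [36, 24]
  queue [44, 2, 29] -> pop 44, enqueue [46], visited so far: [36, 24, 44]
  queue [2, 29, 46] -> pop 2, enqueue [11], visited so far: [36, 24, 44, 2]
  queue [29, 46, 11] -> pop 29, enqueue [27], visited so far: [36, 24, 44, 2, 29]
  queue [46, 11, 27] -> pop 46, enqueue [none], visited so far: [36, 24, 44, 2, 29, 46]
  queue [11, 27] -> pop 11, enqueue [6, 15], visited so far: [36, 24, 44, 2, 29, 46, 11]
  queue [27, 6, 15] -> pop 27, enqueue [none], visited so far: [36, 24, 44, 2, 29, 46, 11, 27]
  queue [6, 15] -> pop 6, enqueue [none], visited so far: [36, 24, 44, 2, 29, 46, 11, 27, 6]
  queue [15] -> pop 15, enqueue [none], visited so far: [36, 24, 44, 2, 29, 46, 11, 27, 6, 15]
Result: [36, 24, 44, 2, 29, 46, 11, 27, 6, 15]


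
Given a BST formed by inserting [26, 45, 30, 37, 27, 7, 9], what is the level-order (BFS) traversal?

Tree insertion order: [26, 45, 30, 37, 27, 7, 9]
Tree (level-order array): [26, 7, 45, None, 9, 30, None, None, None, 27, 37]
BFS from the root, enqueuing left then right child of each popped node:
  queue [26] -> pop 26, enqueue [7, 45], visited so far: [26]
  queue [7, 45] -> pop 7, enqueue [9], visited so far: [26, 7]
  queue [45, 9] -> pop 45, enqueue [30], visited so far: [26, 7, 45]
  queue [9, 30] -> pop 9, enqueue [none], visited so far: [26, 7, 45, 9]
  queue [30] -> pop 30, enqueue [27, 37], visited so far: [26, 7, 45, 9, 30]
  queue [27, 37] -> pop 27, enqueue [none], visited so far: [26, 7, 45, 9, 30, 27]
  queue [37] -> pop 37, enqueue [none], visited so far: [26, 7, 45, 9, 30, 27, 37]
Result: [26, 7, 45, 9, 30, 27, 37]


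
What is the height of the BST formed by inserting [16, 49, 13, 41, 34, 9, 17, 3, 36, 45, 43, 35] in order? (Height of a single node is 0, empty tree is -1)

Insertion order: [16, 49, 13, 41, 34, 9, 17, 3, 36, 45, 43, 35]
Tree (level-order array): [16, 13, 49, 9, None, 41, None, 3, None, 34, 45, None, None, 17, 36, 43, None, None, None, 35]
Compute height bottom-up (empty subtree = -1):
  height(3) = 1 + max(-1, -1) = 0
  height(9) = 1 + max(0, -1) = 1
  height(13) = 1 + max(1, -1) = 2
  height(17) = 1 + max(-1, -1) = 0
  height(35) = 1 + max(-1, -1) = 0
  height(36) = 1 + max(0, -1) = 1
  height(34) = 1 + max(0, 1) = 2
  height(43) = 1 + max(-1, -1) = 0
  height(45) = 1 + max(0, -1) = 1
  height(41) = 1 + max(2, 1) = 3
  height(49) = 1 + max(3, -1) = 4
  height(16) = 1 + max(2, 4) = 5
Height = 5


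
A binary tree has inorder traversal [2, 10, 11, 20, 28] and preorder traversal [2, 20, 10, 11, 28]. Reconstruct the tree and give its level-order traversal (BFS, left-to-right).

Inorder:  [2, 10, 11, 20, 28]
Preorder: [2, 20, 10, 11, 28]
Algorithm: preorder visits root first, so consume preorder in order;
for each root, split the current inorder slice at that value into
left-subtree inorder and right-subtree inorder, then recurse.
Recursive splits:
  root=2; inorder splits into left=[], right=[10, 11, 20, 28]
  root=20; inorder splits into left=[10, 11], right=[28]
  root=10; inorder splits into left=[], right=[11]
  root=11; inorder splits into left=[], right=[]
  root=28; inorder splits into left=[], right=[]
Reconstructed level-order: [2, 20, 10, 28, 11]


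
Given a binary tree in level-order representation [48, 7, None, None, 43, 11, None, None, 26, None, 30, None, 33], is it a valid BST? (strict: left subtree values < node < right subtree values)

Level-order array: [48, 7, None, None, 43, 11, None, None, 26, None, 30, None, 33]
Validate using subtree bounds (lo, hi): at each node, require lo < value < hi,
then recurse left with hi=value and right with lo=value.
Preorder trace (stopping at first violation):
  at node 48 with bounds (-inf, +inf): OK
  at node 7 with bounds (-inf, 48): OK
  at node 43 with bounds (7, 48): OK
  at node 11 with bounds (7, 43): OK
  at node 26 with bounds (11, 43): OK
  at node 30 with bounds (26, 43): OK
  at node 33 with bounds (30, 43): OK
No violation found at any node.
Result: Valid BST


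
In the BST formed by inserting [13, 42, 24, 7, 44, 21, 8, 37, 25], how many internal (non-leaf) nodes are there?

Tree built from: [13, 42, 24, 7, 44, 21, 8, 37, 25]
Tree (level-order array): [13, 7, 42, None, 8, 24, 44, None, None, 21, 37, None, None, None, None, 25]
Rule: An internal node has at least one child.
Per-node child counts:
  node 13: 2 child(ren)
  node 7: 1 child(ren)
  node 8: 0 child(ren)
  node 42: 2 child(ren)
  node 24: 2 child(ren)
  node 21: 0 child(ren)
  node 37: 1 child(ren)
  node 25: 0 child(ren)
  node 44: 0 child(ren)
Matching nodes: [13, 7, 42, 24, 37]
Count of internal (non-leaf) nodes: 5


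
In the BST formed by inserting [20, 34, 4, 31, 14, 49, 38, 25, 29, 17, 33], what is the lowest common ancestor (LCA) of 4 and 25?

Tree insertion order: [20, 34, 4, 31, 14, 49, 38, 25, 29, 17, 33]
Tree (level-order array): [20, 4, 34, None, 14, 31, 49, None, 17, 25, 33, 38, None, None, None, None, 29]
In a BST, the LCA of p=4, q=25 is the first node v on the
root-to-leaf path with p <= v <= q (go left if both < v, right if both > v).
Walk from root:
  at 20: 4 <= 20 <= 25, this is the LCA
LCA = 20


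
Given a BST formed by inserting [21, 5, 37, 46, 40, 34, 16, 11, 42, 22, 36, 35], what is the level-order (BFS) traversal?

Tree insertion order: [21, 5, 37, 46, 40, 34, 16, 11, 42, 22, 36, 35]
Tree (level-order array): [21, 5, 37, None, 16, 34, 46, 11, None, 22, 36, 40, None, None, None, None, None, 35, None, None, 42]
BFS from the root, enqueuing left then right child of each popped node:
  queue [21] -> pop 21, enqueue [5, 37], visited so far: [21]
  queue [5, 37] -> pop 5, enqueue [16], visited so far: [21, 5]
  queue [37, 16] -> pop 37, enqueue [34, 46], visited so far: [21, 5, 37]
  queue [16, 34, 46] -> pop 16, enqueue [11], visited so far: [21, 5, 37, 16]
  queue [34, 46, 11] -> pop 34, enqueue [22, 36], visited so far: [21, 5, 37, 16, 34]
  queue [46, 11, 22, 36] -> pop 46, enqueue [40], visited so far: [21, 5, 37, 16, 34, 46]
  queue [11, 22, 36, 40] -> pop 11, enqueue [none], visited so far: [21, 5, 37, 16, 34, 46, 11]
  queue [22, 36, 40] -> pop 22, enqueue [none], visited so far: [21, 5, 37, 16, 34, 46, 11, 22]
  queue [36, 40] -> pop 36, enqueue [35], visited so far: [21, 5, 37, 16, 34, 46, 11, 22, 36]
  queue [40, 35] -> pop 40, enqueue [42], visited so far: [21, 5, 37, 16, 34, 46, 11, 22, 36, 40]
  queue [35, 42] -> pop 35, enqueue [none], visited so far: [21, 5, 37, 16, 34, 46, 11, 22, 36, 40, 35]
  queue [42] -> pop 42, enqueue [none], visited so far: [21, 5, 37, 16, 34, 46, 11, 22, 36, 40, 35, 42]
Result: [21, 5, 37, 16, 34, 46, 11, 22, 36, 40, 35, 42]


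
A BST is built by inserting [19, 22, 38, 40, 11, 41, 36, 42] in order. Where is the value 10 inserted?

Starting tree (level order): [19, 11, 22, None, None, None, 38, 36, 40, None, None, None, 41, None, 42]
Insertion path: 19 -> 11
Result: insert 10 as left child of 11
Final tree (level order): [19, 11, 22, 10, None, None, 38, None, None, 36, 40, None, None, None, 41, None, 42]


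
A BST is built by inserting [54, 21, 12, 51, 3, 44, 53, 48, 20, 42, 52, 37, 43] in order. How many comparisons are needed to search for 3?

Search path for 3: 54 -> 21 -> 12 -> 3
Found: True
Comparisons: 4


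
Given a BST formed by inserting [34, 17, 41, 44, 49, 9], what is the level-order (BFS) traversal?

Tree insertion order: [34, 17, 41, 44, 49, 9]
Tree (level-order array): [34, 17, 41, 9, None, None, 44, None, None, None, 49]
BFS from the root, enqueuing left then right child of each popped node:
  queue [34] -> pop 34, enqueue [17, 41], visited so far: [34]
  queue [17, 41] -> pop 17, enqueue [9], visited so far: [34, 17]
  queue [41, 9] -> pop 41, enqueue [44], visited so far: [34, 17, 41]
  queue [9, 44] -> pop 9, enqueue [none], visited so far: [34, 17, 41, 9]
  queue [44] -> pop 44, enqueue [49], visited so far: [34, 17, 41, 9, 44]
  queue [49] -> pop 49, enqueue [none], visited so far: [34, 17, 41, 9, 44, 49]
Result: [34, 17, 41, 9, 44, 49]


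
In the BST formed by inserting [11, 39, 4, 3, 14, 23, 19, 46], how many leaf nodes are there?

Tree built from: [11, 39, 4, 3, 14, 23, 19, 46]
Tree (level-order array): [11, 4, 39, 3, None, 14, 46, None, None, None, 23, None, None, 19]
Rule: A leaf has 0 children.
Per-node child counts:
  node 11: 2 child(ren)
  node 4: 1 child(ren)
  node 3: 0 child(ren)
  node 39: 2 child(ren)
  node 14: 1 child(ren)
  node 23: 1 child(ren)
  node 19: 0 child(ren)
  node 46: 0 child(ren)
Matching nodes: [3, 19, 46]
Count of leaf nodes: 3


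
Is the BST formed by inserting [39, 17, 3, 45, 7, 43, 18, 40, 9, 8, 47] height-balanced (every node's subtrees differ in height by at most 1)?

Tree (level-order array): [39, 17, 45, 3, 18, 43, 47, None, 7, None, None, 40, None, None, None, None, 9, None, None, 8]
Definition: a tree is height-balanced if, at every node, |h(left) - h(right)| <= 1 (empty subtree has height -1).
Bottom-up per-node check:
  node 8: h_left=-1, h_right=-1, diff=0 [OK], height=0
  node 9: h_left=0, h_right=-1, diff=1 [OK], height=1
  node 7: h_left=-1, h_right=1, diff=2 [FAIL (|-1-1|=2 > 1)], height=2
  node 3: h_left=-1, h_right=2, diff=3 [FAIL (|-1-2|=3 > 1)], height=3
  node 18: h_left=-1, h_right=-1, diff=0 [OK], height=0
  node 17: h_left=3, h_right=0, diff=3 [FAIL (|3-0|=3 > 1)], height=4
  node 40: h_left=-1, h_right=-1, diff=0 [OK], height=0
  node 43: h_left=0, h_right=-1, diff=1 [OK], height=1
  node 47: h_left=-1, h_right=-1, diff=0 [OK], height=0
  node 45: h_left=1, h_right=0, diff=1 [OK], height=2
  node 39: h_left=4, h_right=2, diff=2 [FAIL (|4-2|=2 > 1)], height=5
Node 7 violates the condition: |-1 - 1| = 2 > 1.
Result: Not balanced


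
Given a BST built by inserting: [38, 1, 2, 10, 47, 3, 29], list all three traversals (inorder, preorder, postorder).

Tree insertion order: [38, 1, 2, 10, 47, 3, 29]
Tree (level-order array): [38, 1, 47, None, 2, None, None, None, 10, 3, 29]
Inorder (L, root, R): [1, 2, 3, 10, 29, 38, 47]
Preorder (root, L, R): [38, 1, 2, 10, 3, 29, 47]
Postorder (L, R, root): [3, 29, 10, 2, 1, 47, 38]


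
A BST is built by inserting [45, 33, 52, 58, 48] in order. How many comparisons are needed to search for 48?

Search path for 48: 45 -> 52 -> 48
Found: True
Comparisons: 3


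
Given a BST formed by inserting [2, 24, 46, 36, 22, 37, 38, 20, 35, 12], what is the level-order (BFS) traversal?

Tree insertion order: [2, 24, 46, 36, 22, 37, 38, 20, 35, 12]
Tree (level-order array): [2, None, 24, 22, 46, 20, None, 36, None, 12, None, 35, 37, None, None, None, None, None, 38]
BFS from the root, enqueuing left then right child of each popped node:
  queue [2] -> pop 2, enqueue [24], visited so far: [2]
  queue [24] -> pop 24, enqueue [22, 46], visited so far: [2, 24]
  queue [22, 46] -> pop 22, enqueue [20], visited so far: [2, 24, 22]
  queue [46, 20] -> pop 46, enqueue [36], visited so far: [2, 24, 22, 46]
  queue [20, 36] -> pop 20, enqueue [12], visited so far: [2, 24, 22, 46, 20]
  queue [36, 12] -> pop 36, enqueue [35, 37], visited so far: [2, 24, 22, 46, 20, 36]
  queue [12, 35, 37] -> pop 12, enqueue [none], visited so far: [2, 24, 22, 46, 20, 36, 12]
  queue [35, 37] -> pop 35, enqueue [none], visited so far: [2, 24, 22, 46, 20, 36, 12, 35]
  queue [37] -> pop 37, enqueue [38], visited so far: [2, 24, 22, 46, 20, 36, 12, 35, 37]
  queue [38] -> pop 38, enqueue [none], visited so far: [2, 24, 22, 46, 20, 36, 12, 35, 37, 38]
Result: [2, 24, 22, 46, 20, 36, 12, 35, 37, 38]


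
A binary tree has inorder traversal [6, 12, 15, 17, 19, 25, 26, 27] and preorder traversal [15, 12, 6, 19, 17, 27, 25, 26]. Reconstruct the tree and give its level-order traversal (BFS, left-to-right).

Inorder:  [6, 12, 15, 17, 19, 25, 26, 27]
Preorder: [15, 12, 6, 19, 17, 27, 25, 26]
Algorithm: preorder visits root first, so consume preorder in order;
for each root, split the current inorder slice at that value into
left-subtree inorder and right-subtree inorder, then recurse.
Recursive splits:
  root=15; inorder splits into left=[6, 12], right=[17, 19, 25, 26, 27]
  root=12; inorder splits into left=[6], right=[]
  root=6; inorder splits into left=[], right=[]
  root=19; inorder splits into left=[17], right=[25, 26, 27]
  root=17; inorder splits into left=[], right=[]
  root=27; inorder splits into left=[25, 26], right=[]
  root=25; inorder splits into left=[], right=[26]
  root=26; inorder splits into left=[], right=[]
Reconstructed level-order: [15, 12, 19, 6, 17, 27, 25, 26]


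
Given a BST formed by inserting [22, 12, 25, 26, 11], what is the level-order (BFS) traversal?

Tree insertion order: [22, 12, 25, 26, 11]
Tree (level-order array): [22, 12, 25, 11, None, None, 26]
BFS from the root, enqueuing left then right child of each popped node:
  queue [22] -> pop 22, enqueue [12, 25], visited so far: [22]
  queue [12, 25] -> pop 12, enqueue [11], visited so far: [22, 12]
  queue [25, 11] -> pop 25, enqueue [26], visited so far: [22, 12, 25]
  queue [11, 26] -> pop 11, enqueue [none], visited so far: [22, 12, 25, 11]
  queue [26] -> pop 26, enqueue [none], visited so far: [22, 12, 25, 11, 26]
Result: [22, 12, 25, 11, 26]


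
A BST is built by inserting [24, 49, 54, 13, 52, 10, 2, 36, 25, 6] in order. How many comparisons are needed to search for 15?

Search path for 15: 24 -> 13
Found: False
Comparisons: 2


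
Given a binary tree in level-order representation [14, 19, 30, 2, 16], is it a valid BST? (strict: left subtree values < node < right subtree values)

Level-order array: [14, 19, 30, 2, 16]
Validate using subtree bounds (lo, hi): at each node, require lo < value < hi,
then recurse left with hi=value and right with lo=value.
Preorder trace (stopping at first violation):
  at node 14 with bounds (-inf, +inf): OK
  at node 19 with bounds (-inf, 14): VIOLATION
Node 19 violates its bound: not (-inf < 19 < 14).
Result: Not a valid BST


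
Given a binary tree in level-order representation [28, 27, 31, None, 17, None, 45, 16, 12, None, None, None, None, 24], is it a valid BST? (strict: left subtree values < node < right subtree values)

Level-order array: [28, 27, 31, None, 17, None, 45, 16, 12, None, None, None, None, 24]
Validate using subtree bounds (lo, hi): at each node, require lo < value < hi,
then recurse left with hi=value and right with lo=value.
Preorder trace (stopping at first violation):
  at node 28 with bounds (-inf, +inf): OK
  at node 27 with bounds (-inf, 28): OK
  at node 17 with bounds (27, 28): VIOLATION
Node 17 violates its bound: not (27 < 17 < 28).
Result: Not a valid BST


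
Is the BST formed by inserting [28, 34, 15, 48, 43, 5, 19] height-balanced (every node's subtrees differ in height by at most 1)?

Tree (level-order array): [28, 15, 34, 5, 19, None, 48, None, None, None, None, 43]
Definition: a tree is height-balanced if, at every node, |h(left) - h(right)| <= 1 (empty subtree has height -1).
Bottom-up per-node check:
  node 5: h_left=-1, h_right=-1, diff=0 [OK], height=0
  node 19: h_left=-1, h_right=-1, diff=0 [OK], height=0
  node 15: h_left=0, h_right=0, diff=0 [OK], height=1
  node 43: h_left=-1, h_right=-1, diff=0 [OK], height=0
  node 48: h_left=0, h_right=-1, diff=1 [OK], height=1
  node 34: h_left=-1, h_right=1, diff=2 [FAIL (|-1-1|=2 > 1)], height=2
  node 28: h_left=1, h_right=2, diff=1 [OK], height=3
Node 34 violates the condition: |-1 - 1| = 2 > 1.
Result: Not balanced
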